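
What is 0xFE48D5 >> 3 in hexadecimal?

3 bits is not a whole number of base-16 digits; in binary: 111111100100100011010101 >> 3 = 111111100100100011010.

0x1FC91A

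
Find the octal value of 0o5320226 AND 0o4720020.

AND each oct digit independently (no carries):
  5&4=4, 3&7=3, 2&2=2, 0&0=0, 2&0=0, 2&2=2, 6&0=0

0o4320020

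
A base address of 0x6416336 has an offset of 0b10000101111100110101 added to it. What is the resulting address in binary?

0b110010010011100001001101011

0x6416336 = 0b110010000010110001100110110 in binary.
Add column by column in base 2, right to left:
  0+1 = 1
  1+0 = 1
  1+1 = 0 carry 1
  0+0+1 = 1
  1+1 = 0 carry 1
  1+1+1 = 1 carry 1
  0+0+1 = 1
  0+0 = 0
  1+1 = 0 carry 1
  1+1+1 = 1 carry 1
  0+1+1 = 0 carry 1
  0+1+1 = 0 carry 1
  0+1+1 = 0 carry 1
  1+0+1 = 0 carry 1
  1+1+1 = 1 carry 1
  0+0+1 = 1
  1+0 = 1
  0+0 = 0
  0+0 = 0
  0+1 = 1
  0+0 = 0
  0+0 = 0
  1+0 = 1
  0+0 = 0
  0+0 = 0
  1+0 = 1
  1+0 = 1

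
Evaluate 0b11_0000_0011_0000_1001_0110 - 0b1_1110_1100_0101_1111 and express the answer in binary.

0b1011100100010000110111

Subtract column by column in base 2:
  0-1 → 1 (borrow)
  1-1-1 → 1 (borrow)
  1-1-1 → 1 (borrow)
  0-1-1 → 0 (borrow)
  1-1-1 → 1 (borrow)
  0-0-1 → 1 (borrow)
  0-1-1 → 0 (borrow)
  1-0-1 → 0
  0-0 → 0
  0-0 → 0
  0-1 → 1 (borrow)
  0-1-1 → 0 (borrow)
  1-0-1 → 0
  1-1 → 0
  0-1 → 1 (borrow)
  0-1-1 → 0 (borrow)
  0-1-1 → 0 (borrow)
  0-0-1 → 1 (borrow)
  0-0-1 → 1 (borrow)
  0-0-1 → 1 (borrow)
  1-0-1 → 0
  1-0 → 1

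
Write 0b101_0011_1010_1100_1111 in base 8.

Group the bits in threes: 001 010 011 101 011 001 111 → 1235317.

0o1235317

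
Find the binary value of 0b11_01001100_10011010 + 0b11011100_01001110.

0b1000010100011101000

Add column by column in base 2, right to left:
  0+0 = 0
  1+1 = 0 carry 1
  0+1+1 = 0 carry 1
  1+1+1 = 1 carry 1
  1+0+1 = 0 carry 1
  0+0+1 = 1
  0+1 = 1
  1+0 = 1
  0+0 = 0
  0+0 = 0
  1+1 = 0 carry 1
  1+1+1 = 1 carry 1
  0+1+1 = 0 carry 1
  0+0+1 = 1
  1+1 = 0 carry 1
  0+1+1 = 0 carry 1
  1+0+1 = 0 carry 1
  1+0+1 = 0 carry 1
  final carry 1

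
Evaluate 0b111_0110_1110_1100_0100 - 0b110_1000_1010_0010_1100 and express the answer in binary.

0b1110010010011000

Subtract column by column in base 2:
  0-0 → 0
  0-0 → 0
  1-1 → 0
  0-1 → 1 (borrow)
  0-0-1 → 1 (borrow)
  0-1-1 → 0 (borrow)
  1-0-1 → 0
  1-0 → 1
  0-0 → 0
  1-1 → 0
  1-0 → 1
  1-1 → 0
  0-0 → 0
  1-0 → 1
  1-0 → 1
  0-1 → 1 (borrow)
  1-0-1 → 0
  1-1 → 0
  1-1 → 0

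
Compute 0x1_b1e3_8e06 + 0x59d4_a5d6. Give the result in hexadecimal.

Add column by column in base 16, right to left:
  6+6 = c
  0+d = d
  e+5 = 3 carry 1
  8+a+1 = 3 carry 1
  3+4+1 = 8
  e+d = b carry 1
  1+9+1 = b
  b+5 = 0 carry 1
  1+0+1 = 2

0x20bb833dc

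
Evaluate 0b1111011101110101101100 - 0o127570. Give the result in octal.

0b1111011101110101101100 = 0o17356554 in octal.
Subtract column by column in base 8:
  4-0 → 4
  5-7 → 6 (borrow)
  5-5-1 → 7 (borrow)
  6-7-1 → 6 (borrow)
  5-2-1 → 2
  3-1 → 2
  7-0 → 7
  1-0 → 1

0o17226764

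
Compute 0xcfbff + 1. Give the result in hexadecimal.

0xcfc00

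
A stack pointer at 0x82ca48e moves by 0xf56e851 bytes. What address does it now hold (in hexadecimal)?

0x17838cdf

Add column by column in base 16, right to left:
  e+1 = f
  8+5 = d
  4+8 = c
  a+e = 8 carry 1
  c+6+1 = 3 carry 1
  2+5+1 = 8
  8+f = 7 carry 1
  final carry 1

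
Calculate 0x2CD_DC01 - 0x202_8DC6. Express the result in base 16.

0xCB4E3B

Subtract column by column in base 16:
  1-6 → B (borrow)
  0-C-1 → 3 (borrow)
  C-D-1 → E (borrow)
  D-8-1 → 4
  D-2 → B
  C-0 → C
  2-2 → 0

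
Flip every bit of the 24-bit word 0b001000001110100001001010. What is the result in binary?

Invert each bit: 001000001110100001001010 → 110111110001011110110101.

0b110111110001011110110101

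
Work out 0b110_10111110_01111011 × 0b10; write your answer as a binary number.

0b11010111110011110110

Multiply each base-2 digit by 2, carrying:
  1×2 = 2 → write 0 carry 1
  1×2+1 = 3 → write 1 carry 1
  0×2+1 = 1 → write 1
  1×2 = 2 → write 0 carry 1
  1×2+1 = 3 → write 1 carry 1
  1×2+1 = 3 → write 1 carry 1
  1×2+1 = 3 → write 1 carry 1
  0×2+1 = 1 → write 1
  0×2 = 0 → write 0
  1×2 = 2 → write 0 carry 1
  1×2+1 = 3 → write 1 carry 1
  1×2+1 = 3 → write 1 carry 1
  1×2+1 = 3 → write 1 carry 1
  1×2+1 = 3 → write 1 carry 1
  0×2+1 = 1 → write 1
  1×2 = 2 → write 0 carry 1
  0×2+1 = 1 → write 1
  1×2 = 2 → write 0 carry 1
  1×2+1 = 3 → write 1 carry 1
  remaining carry: 1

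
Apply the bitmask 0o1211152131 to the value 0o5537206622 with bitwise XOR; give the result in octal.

XOR each oct digit independently (no carries):
  5^1=4, 5^2=7, 3^1=2, 7^1=6, 2^1=3, 0^5=5, 6^2=4, 6^1=7, 2^3=1, 2^1=3

0o4726354713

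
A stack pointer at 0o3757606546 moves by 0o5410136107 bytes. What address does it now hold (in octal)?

0o11367744655

Add column by column in base 8, right to left:
  6+7 = 5 carry 1
  4+0+1 = 5
  5+1 = 6
  6+6 = 4 carry 1
  0+3+1 = 4
  6+1 = 7
  7+0 = 7
  5+1 = 6
  7+4 = 3 carry 1
  3+5+1 = 1 carry 1
  final carry 1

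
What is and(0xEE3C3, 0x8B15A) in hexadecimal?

AND each hex digit independently (no carries):
  E&8=8, E&B=A, 3&1=1, C&5=4, 3&A=2

0x8A142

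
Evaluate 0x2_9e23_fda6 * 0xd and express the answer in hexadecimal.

0x2207d3e16e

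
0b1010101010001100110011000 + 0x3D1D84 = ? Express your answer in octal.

0o144433434

0b1010101010001100110011000 = 0o125214630 in octal.
0x3D1D84 = 0o17216604 in octal.
Add column by column in base 8, right to left:
  0+4 = 4
  3+0 = 3
  6+6 = 4 carry 1
  4+6+1 = 3 carry 1
  1+1+1 = 3
  2+2 = 4
  5+7 = 4 carry 1
  2+1+1 = 4
  1+0 = 1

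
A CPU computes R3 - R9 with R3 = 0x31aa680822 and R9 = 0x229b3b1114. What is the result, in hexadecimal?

Subtract column by column in base 16:
  2-4 → e (borrow)
  2-1-1 → 0
  8-1 → 7
  0-1 → f (borrow)
  8-b-1 → c (borrow)
  6-3-1 → 2
  a-b → f (borrow)
  a-9-1 → 0
  1-2 → f (borrow)
  3-2-1 → 0

0xf0f2cf70e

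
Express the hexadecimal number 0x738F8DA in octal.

0o716174332

Expand each hex digit to 4 bits: 7=0111 3=0011 8=1000 F=1111 8=1000 D=1101 A=1010.
Group the bits in threes: 111 001 110 001 111 100 011 011 010 → 716174332.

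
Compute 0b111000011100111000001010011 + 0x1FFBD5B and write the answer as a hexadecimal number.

0b111000011100111000001010011 = 0x70E7053 in hexadecimal.
Add column by column in base 16, right to left:
  3+B = E
  5+5 = A
  0+D = D
  7+B = 2 carry 1
  E+F+1 = E carry 1
  0+F+1 = 0 carry 1
  7+1+1 = 9

0x90E2DAE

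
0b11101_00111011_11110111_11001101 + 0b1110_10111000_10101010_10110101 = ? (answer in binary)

Add column by column in base 2, right to left:
  1+1 = 0 carry 1
  0+0+1 = 1
  1+1 = 0 carry 1
  1+0+1 = 0 carry 1
  0+1+1 = 0 carry 1
  0+1+1 = 0 carry 1
  1+0+1 = 0 carry 1
  1+1+1 = 1 carry 1
  1+0+1 = 0 carry 1
  1+1+1 = 1 carry 1
  1+0+1 = 0 carry 1
  0+1+1 = 0 carry 1
  1+0+1 = 0 carry 1
  1+1+1 = 1 carry 1
  1+0+1 = 0 carry 1
  1+1+1 = 1 carry 1
  1+0+1 = 0 carry 1
  1+0+1 = 0 carry 1
  0+0+1 = 1
  1+1 = 0 carry 1
  1+1+1 = 1 carry 1
  1+1+1 = 1 carry 1
  0+0+1 = 1
  0+1 = 1
  1+0 = 1
  0+1 = 1
  1+1 = 0 carry 1
  1+1+1 = 1 carry 1
  1+0+1 = 0 carry 1
  final carry 1

0b101011111101001010001010000010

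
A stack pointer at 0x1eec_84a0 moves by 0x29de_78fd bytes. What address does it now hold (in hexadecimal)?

Add column by column in base 16, right to left:
  0+d = d
  a+f = 9 carry 1
  4+8+1 = d
  8+7 = f
  c+e = a carry 1
  e+d+1 = c carry 1
  e+9+1 = 8 carry 1
  1+2+1 = 4

0x48cafd9d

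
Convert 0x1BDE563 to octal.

Expand each hex digit to 4 bits: 1=0001 B=1011 D=1101 E=1110 5=0101 6=0110 3=0011.
Group the bits in threes: 001 101 111 011 110 010 101 100 011 → 157362543.

0o157362543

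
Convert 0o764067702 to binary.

Each octal digit is 3 bits: 7=111 6=110 4=100 0=000 6=110 7=111 7=111 0=000 2=010.

0b111110100000110111111000010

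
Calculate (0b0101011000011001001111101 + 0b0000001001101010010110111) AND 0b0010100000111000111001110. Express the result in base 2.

Add column by column in base 2, right to left:
  1+1 = 0 carry 1
  0+1+1 = 0 carry 1
  1+1+1 = 1 carry 1
  1+0+1 = 0 carry 1
  1+1+1 = 1 carry 1
  1+1+1 = 1 carry 1
  1+0+1 = 0 carry 1
  0+1+1 = 0 carry 1
  0+0+1 = 1
  1+0 = 1
  0+1 = 1
  0+0 = 0
  1+1 = 0 carry 1
  1+0+1 = 0 carry 1
  0+1+1 = 0 carry 1
  0+1+1 = 0 carry 1
  0+0+1 = 1
  0+0 = 0
  1+1 = 0 carry 1
  1+0+1 = 0 carry 1
  0+0+1 = 1
  1+0 = 1
  0+0 = 0
  1+0 = 1
Sum = 0b101100010000011100110100; now AND with 0b0010100000111000111001110:
  0101100010000011100110100
& 0010100000111000111001110
= 0000100000000000100000100

0b100000000000100000100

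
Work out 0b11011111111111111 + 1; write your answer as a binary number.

The trailing 14 digits are 1 (max in base 2), so adding 1 cascades: they roll to 0 and the next digit up increments.

0b11100000000000000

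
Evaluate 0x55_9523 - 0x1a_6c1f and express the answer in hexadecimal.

Subtract column by column in base 16:
  3-f → 4 (borrow)
  2-1-1 → 0
  5-c → 9 (borrow)
  9-6-1 → 2
  5-a → b (borrow)
  5-1-1 → 3

0x3b2904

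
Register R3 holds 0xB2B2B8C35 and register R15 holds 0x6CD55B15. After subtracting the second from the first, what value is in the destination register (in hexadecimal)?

Subtract column by column in base 16:
  5-5 → 0
  3-1 → 2
  C-B → 1
  8-5 → 3
  B-5 → 6
  2-D → 5 (borrow)
  B-C-1 → E (borrow)
  2-6-1 → B (borrow)
  B-0-1 → A

0xABE563120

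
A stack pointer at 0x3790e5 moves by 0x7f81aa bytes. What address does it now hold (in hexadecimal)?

0xb7128f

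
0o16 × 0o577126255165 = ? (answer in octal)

Multiply each base-8 digit by 14, carrying:
  5×14 = 70 → write 6 carry 8
  6×14+8 = 92 → write 4 carry 11
  1×14+11 = 25 → write 1 carry 3
  5×14+3 = 73 → write 1 carry 9
  5×14+9 = 79 → write 7 carry 9
  2×14+9 = 37 → write 5 carry 4
  6×14+4 = 88 → write 0 carry 11
  2×14+11 = 39 → write 7 carry 4
  1×14+4 = 18 → write 2 carry 2
  7×14+2 = 100 → write 4 carry 12
  7×14+12 = 110 → write 6 carry 13
  5×14+13 = 83 → write 3 carry 10
  remaining carry: 12

0o12364270571146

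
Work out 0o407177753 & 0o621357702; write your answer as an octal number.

AND each oct digit independently (no carries):
  4&6=4, 0&2=0, 7&1=1, 1&3=1, 7&5=5, 7&7=7, 7&7=7, 5&0=0, 3&2=2

0o401157702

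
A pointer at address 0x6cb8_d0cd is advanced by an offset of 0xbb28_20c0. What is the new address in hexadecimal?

0x127e0f18d

Add column by column in base 16, right to left:
  d+0 = d
  c+c = 8 carry 1
  0+0+1 = 1
  d+2 = f
  8+8 = 0 carry 1
  b+2+1 = e
  c+b = 7 carry 1
  6+b+1 = 2 carry 1
  final carry 1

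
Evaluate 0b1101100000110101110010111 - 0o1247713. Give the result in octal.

0b1101100000110101110010111 = 0o154065627 in octal.
Subtract column by column in base 8:
  7-3 → 4
  2-1 → 1
  6-7 → 7 (borrow)
  5-7-1 → 5 (borrow)
  6-4-1 → 1
  0-2 → 6 (borrow)
  4-1-1 → 2
  5-0 → 5
  1-0 → 1

0o152615714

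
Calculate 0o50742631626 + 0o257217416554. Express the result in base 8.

0o330162250402

Add column by column in base 8, right to left:
  6+4 = 2 carry 1
  2+5+1 = 0 carry 1
  6+5+1 = 4 carry 1
  1+6+1 = 0 carry 1
  3+1+1 = 5
  6+4 = 2 carry 1
  2+7+1 = 2 carry 1
  4+1+1 = 6
  7+2 = 1 carry 1
  0+7+1 = 0 carry 1
  5+5+1 = 3 carry 1
  0+2+1 = 3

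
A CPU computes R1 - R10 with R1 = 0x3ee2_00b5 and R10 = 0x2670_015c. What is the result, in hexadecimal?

0x1871ff59

Subtract column by column in base 16:
  5-c → 9 (borrow)
  b-5-1 → 5
  0-1 → f (borrow)
  0-0-1 → f (borrow)
  2-0-1 → 1
  e-7 → 7
  e-6 → 8
  3-2 → 1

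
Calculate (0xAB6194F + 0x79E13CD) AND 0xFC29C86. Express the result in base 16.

Add column by column in base 16, right to left:
  F+D = C carry 1
  4+C+1 = 1 carry 1
  9+3+1 = D
  1+1 = 2
  6+E = 4 carry 1
  B+9+1 = 5 carry 1
  A+7+1 = 2 carry 1
  final carry 1
Sum = 0x12542D1C; now AND with 0xFC29C86:
  1&0=0, 2&F=2, 5&C=4, 4&2=0, 2&9=0, D&C=C, 1&8=0, C&6=4

0x2400C04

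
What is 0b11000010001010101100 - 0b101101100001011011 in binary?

Subtract column by column in base 2:
  0-1 → 1 (borrow)
  0-1-1 → 0 (borrow)
  1-0-1 → 0
  1-1 → 0
  0-1 → 1 (borrow)
  1-0-1 → 0
  0-1 → 1 (borrow)
  1-0-1 → 0
  0-0 → 0
  1-0 → 1
  0-0 → 0
  0-1 → 1 (borrow)
  0-1-1 → 0 (borrow)
  1-0-1 → 0
  0-1 → 1 (borrow)
  0-1-1 → 0 (borrow)
  0-0-1 → 1 (borrow)
  0-1-1 → 0 (borrow)
  1-0-1 → 0
  1-0 → 1

0b10010100101001010001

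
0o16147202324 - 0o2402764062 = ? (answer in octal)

0o13544216242

Subtract column by column in base 8:
  4-2 → 2
  2-6 → 4 (borrow)
  3-0-1 → 2
  2-4 → 6 (borrow)
  0-6-1 → 1 (borrow)
  2-7-1 → 2 (borrow)
  7-2-1 → 4
  4-0 → 4
  1-4 → 5 (borrow)
  6-2-1 → 3
  1-0 → 1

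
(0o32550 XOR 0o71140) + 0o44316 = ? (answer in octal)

0o107726

First 0o32550 XOR 0o71140 = 0o43410.
Add column by column in base 8, right to left:
  0+6 = 6
  1+1 = 2
  4+3 = 7
  3+4 = 7
  4+4 = 0 carry 1
  final carry 1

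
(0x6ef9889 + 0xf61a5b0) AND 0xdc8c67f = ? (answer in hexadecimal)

Add column by column in base 16, right to left:
  9+0 = 9
  8+b = 3 carry 1
  8+5+1 = e
  9+a = 3 carry 1
  f+1+1 = 1 carry 1
  e+6+1 = 5 carry 1
  6+f+1 = 6 carry 1
  final carry 1
Sum = 0x16513e39; now AND with 0xdc8c67f:
  1&0=0, 6&d=4, 5&c=4, 1&8=0, 3&c=0, e&6=6, 3&7=3, 9&f=9

0x4400639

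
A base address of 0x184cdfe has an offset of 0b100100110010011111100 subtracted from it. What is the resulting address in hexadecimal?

0x1726902

0b100100110010011111100 = 0x1264fc in hexadecimal.
Subtract column by column in base 16:
  e-c → 2
  f-f → 0
  d-4 → 9
  c-6 → 6
  4-2 → 2
  8-1 → 7
  1-0 → 1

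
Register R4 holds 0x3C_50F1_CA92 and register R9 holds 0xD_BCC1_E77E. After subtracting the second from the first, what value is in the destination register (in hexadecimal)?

Subtract column by column in base 16:
  2-E → 4 (borrow)
  9-7-1 → 1
  A-7 → 3
  C-E → E (borrow)
  1-1-1 → F (borrow)
  F-C-1 → 2
  0-C → 4 (borrow)
  5-B-1 → 9 (borrow)
  C-D-1 → E (borrow)
  3-0-1 → 2

0x2E942FE314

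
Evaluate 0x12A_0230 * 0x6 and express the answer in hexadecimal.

0x6FC0D20

Multiply each base-16 digit by 6, carrying:
  0×6 = 0 → write 0
  3×6 = 18 → write 2 carry 1
  2×6+1 = 13 → write D
  0×6 = 0 → write 0
  A×6 = 60 → write C carry 3
  2×6+3 = 15 → write F
  1×6 = 6 → write 6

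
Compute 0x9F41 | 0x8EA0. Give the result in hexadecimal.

0x9FE1

OR each hex digit independently (no carries):
  9|8=9, F|E=F, 4|A=E, 1|0=1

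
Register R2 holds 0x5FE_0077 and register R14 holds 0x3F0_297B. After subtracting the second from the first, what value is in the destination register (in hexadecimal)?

0x20DD6FC

Subtract column by column in base 16:
  7-B → C (borrow)
  7-7-1 → F (borrow)
  0-9-1 → 6 (borrow)
  0-2-1 → D (borrow)
  E-0-1 → D
  F-F → 0
  5-3 → 2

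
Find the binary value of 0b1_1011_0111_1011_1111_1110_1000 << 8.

0b110110111101111111110100000000000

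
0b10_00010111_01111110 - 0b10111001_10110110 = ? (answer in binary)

0b10101110111001000

Subtract column by column in base 2:
  0-0 → 0
  1-1 → 0
  1-1 → 0
  1-0 → 1
  1-1 → 0
  1-1 → 0
  1-0 → 1
  0-1 → 1 (borrow)
  1-1-1 → 1 (borrow)
  1-0-1 → 0
  1-0 → 1
  0-1 → 1 (borrow)
  1-1-1 → 1 (borrow)
  0-1-1 → 0 (borrow)
  0-0-1 → 1 (borrow)
  0-1-1 → 0 (borrow)
  0-0-1 → 1 (borrow)
  1-0-1 → 0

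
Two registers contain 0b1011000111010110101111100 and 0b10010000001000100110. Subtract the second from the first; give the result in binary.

Subtract column by column in base 2:
  0-0 → 0
  0-1 → 1 (borrow)
  1-1-1 → 1 (borrow)
  1-0-1 → 0
  1-0 → 1
  1-1 → 0
  1-0 → 1
  0-0 → 0
  1-0 → 1
  0-1 → 1 (borrow)
  1-0-1 → 0
  1-0 → 1
  0-0 → 0
  1-0 → 1
  0-0 → 0
  1-0 → 1
  1-1 → 0
  1-0 → 1
  0-0 → 0
  0-1 → 1 (borrow)
  0-0-1 → 1 (borrow)
  1-0-1 → 0
  1-0 → 1
  0-0 → 0
  1-0 → 1

0b1010110101010101101010110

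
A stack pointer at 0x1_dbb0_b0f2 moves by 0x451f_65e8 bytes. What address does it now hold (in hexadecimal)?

Add column by column in base 16, right to left:
  2+8 = a
  f+e = d carry 1
  0+5+1 = 6
  b+6 = 1 carry 1
  0+f+1 = 0 carry 1
  b+1+1 = d
  b+5 = 0 carry 1
  d+4+1 = 2 carry 1
  1+0+1 = 2

0x220d016da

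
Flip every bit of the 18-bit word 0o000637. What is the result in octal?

Each oct digit d becomes 7−d:
  0→7, 0→7, 0→7, 6→1, 3→4, 7→0

0o777140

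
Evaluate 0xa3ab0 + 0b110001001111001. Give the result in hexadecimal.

0xa9d29

0b110001001111001 = 0x6279 in hexadecimal.
Add column by column in base 16, right to left:
  0+9 = 9
  b+7 = 2 carry 1
  a+2+1 = d
  3+6 = 9
  a+0 = a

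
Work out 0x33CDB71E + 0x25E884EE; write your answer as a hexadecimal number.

Add column by column in base 16, right to left:
  E+E = C carry 1
  1+E+1 = 0 carry 1
  7+4+1 = C
  B+8 = 3 carry 1
  D+8+1 = 6 carry 1
  C+E+1 = B carry 1
  3+5+1 = 9
  3+2 = 5

0x59B63C0C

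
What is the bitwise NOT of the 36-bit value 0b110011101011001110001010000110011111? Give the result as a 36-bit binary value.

Invert each bit: 110011101011001110001010000110011111 → 001100010100110001110101111001100000.

0b001100010100110001110101111001100000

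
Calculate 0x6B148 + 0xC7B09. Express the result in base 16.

0x132C51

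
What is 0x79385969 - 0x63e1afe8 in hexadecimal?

Subtract column by column in base 16:
  9-8 → 1
  6-e → 8 (borrow)
  9-f-1 → 9 (borrow)
  5-a-1 → a (borrow)
  8-1-1 → 6
  3-e → 5 (borrow)
  9-3-1 → 5
  7-6 → 1

0x1556a981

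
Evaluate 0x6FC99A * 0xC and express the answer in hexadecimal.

0x53D7338

Multiply each base-16 digit by 12, carrying:
  A×12 = 120 → write 8 carry 7
  9×12+7 = 115 → write 3 carry 7
  9×12+7 = 115 → write 3 carry 7
  C×12+7 = 151 → write 7 carry 9
  F×12+9 = 189 → write D carry 11
  6×12+11 = 83 → write 3 carry 5
  remaining carry: 5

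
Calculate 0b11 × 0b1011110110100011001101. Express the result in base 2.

Multiply each base-2 digit by 3, carrying:
  1×3 = 3 → write 1 carry 1
  0×3+1 = 1 → write 1
  1×3 = 3 → write 1 carry 1
  1×3+1 = 4 → write 0 carry 2
  0×3+2 = 2 → write 0 carry 1
  0×3+1 = 1 → write 1
  1×3 = 3 → write 1 carry 1
  1×3+1 = 4 → write 0 carry 2
  0×3+2 = 2 → write 0 carry 1
  0×3+1 = 1 → write 1
  0×3 = 0 → write 0
  1×3 = 3 → write 1 carry 1
  0×3+1 = 1 → write 1
  1×3 = 3 → write 1 carry 1
  1×3+1 = 4 → write 0 carry 2
  0×3+2 = 2 → write 0 carry 1
  1×3+1 = 4 → write 0 carry 2
  1×3+2 = 5 → write 1 carry 2
  1×3+2 = 5 → write 1 carry 2
  1×3+2 = 5 → write 1 carry 2
  0×3+2 = 2 → write 0 carry 1
  1×3+1 = 4 → write 0 carry 2
  remaining carry: 10

0b100011100011101001100111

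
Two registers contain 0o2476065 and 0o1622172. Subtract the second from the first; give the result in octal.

Subtract column by column in base 8:
  5-2 → 3
  6-7 → 7 (borrow)
  0-1-1 → 6 (borrow)
  6-2-1 → 3
  7-2 → 5
  4-6 → 6 (borrow)
  2-1-1 → 0

0o653673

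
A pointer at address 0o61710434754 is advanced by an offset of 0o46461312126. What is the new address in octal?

Add column by column in base 8, right to left:
  4+6 = 2 carry 1
  5+2+1 = 0 carry 1
  7+1+1 = 1 carry 1
  4+2+1 = 7
  3+1 = 4
  4+3 = 7
  0+1 = 1
  1+6 = 7
  7+4 = 3 carry 1
  1+6+1 = 0 carry 1
  6+4+1 = 3 carry 1
  final carry 1

0o130371747102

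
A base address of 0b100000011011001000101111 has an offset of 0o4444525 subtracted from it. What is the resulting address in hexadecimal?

0b100000011011001000101111 = 0x81B22F in hexadecimal.
0o4444525 = 0x124955 in hexadecimal.
Subtract column by column in base 16:
  F-5 → A
  2-5 → D (borrow)
  2-9-1 → 8 (borrow)
  B-4-1 → 6
  1-2 → F (borrow)
  8-1-1 → 6

0x6F68DA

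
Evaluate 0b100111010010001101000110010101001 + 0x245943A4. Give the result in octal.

0b100111010010001101000110010101001 = 0o47221506251 in octal.
0x245943A4 = 0o4426241644 in octal.
Add column by column in base 8, right to left:
  1+4 = 5
  5+4 = 1 carry 1
  2+6+1 = 1 carry 1
  6+1+1 = 0 carry 1
  0+4+1 = 5
  5+2 = 7
  1+6 = 7
  2+2 = 4
  2+4 = 6
  7+4 = 3 carry 1
  4+0+1 = 5

0o53647750115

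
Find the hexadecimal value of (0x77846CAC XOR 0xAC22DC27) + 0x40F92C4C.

0x11C9FDCD7

First 0x77846CAC XOR 0xAC22DC27 = 0xDBA6B08B.
Add column by column in base 16, right to left:
  B+C = 7 carry 1
  8+4+1 = D
  0+C = C
  B+2 = D
  6+9 = F
  A+F = 9 carry 1
  B+0+1 = C
  D+4 = 1 carry 1
  final carry 1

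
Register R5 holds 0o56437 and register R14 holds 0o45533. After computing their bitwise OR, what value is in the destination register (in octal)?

0o57537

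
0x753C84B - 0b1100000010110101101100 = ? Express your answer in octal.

0o710715337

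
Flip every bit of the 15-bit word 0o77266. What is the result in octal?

Each oct digit d becomes 7−d:
  7→0, 7→0, 2→5, 6→1, 6→1

0o00511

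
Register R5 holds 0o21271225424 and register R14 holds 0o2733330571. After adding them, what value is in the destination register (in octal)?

0o24224556215

Add column by column in base 8, right to left:
  4+1 = 5
  2+7 = 1 carry 1
  4+5+1 = 2 carry 1
  5+0+1 = 6
  2+3 = 5
  2+3 = 5
  1+3 = 4
  7+3 = 2 carry 1
  2+7+1 = 2 carry 1
  1+2+1 = 4
  2+0 = 2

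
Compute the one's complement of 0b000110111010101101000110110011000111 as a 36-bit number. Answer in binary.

0b111001000101010010111001001100111000

Invert each bit: 000110111010101101000110110011000111 → 111001000101010010111001001100111000.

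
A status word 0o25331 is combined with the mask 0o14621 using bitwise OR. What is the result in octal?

0o35731

OR each oct digit independently (no carries):
  2|1=3, 5|4=5, 3|6=7, 3|2=3, 1|1=1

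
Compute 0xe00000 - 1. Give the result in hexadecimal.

The trailing 5 digits are 0, so subtracting 1 borrows through: they become F and the next digit up decrements.

0xdfffff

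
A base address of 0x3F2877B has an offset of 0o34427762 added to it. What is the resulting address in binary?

0b100011001001011011101101101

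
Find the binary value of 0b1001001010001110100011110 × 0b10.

0b10010010100011101000111100

Multiply each base-2 digit by 2, carrying:
  0×2 = 0 → write 0
  1×2 = 2 → write 0 carry 1
  1×2+1 = 3 → write 1 carry 1
  1×2+1 = 3 → write 1 carry 1
  1×2+1 = 3 → write 1 carry 1
  0×2+1 = 1 → write 1
  0×2 = 0 → write 0
  0×2 = 0 → write 0
  1×2 = 2 → write 0 carry 1
  0×2+1 = 1 → write 1
  1×2 = 2 → write 0 carry 1
  1×2+1 = 3 → write 1 carry 1
  1×2+1 = 3 → write 1 carry 1
  0×2+1 = 1 → write 1
  0×2 = 0 → write 0
  0×2 = 0 → write 0
  1×2 = 2 → write 0 carry 1
  0×2+1 = 1 → write 1
  1×2 = 2 → write 0 carry 1
  0×2+1 = 1 → write 1
  0×2 = 0 → write 0
  1×2 = 2 → write 0 carry 1
  0×2+1 = 1 → write 1
  0×2 = 0 → write 0
  1×2 = 2 → write 0 carry 1
  remaining carry: 1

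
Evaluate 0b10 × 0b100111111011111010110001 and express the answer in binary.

0b1001111110111110101100010

Multiply each base-2 digit by 2, carrying:
  1×2 = 2 → write 0 carry 1
  0×2+1 = 1 → write 1
  0×2 = 0 → write 0
  0×2 = 0 → write 0
  1×2 = 2 → write 0 carry 1
  1×2+1 = 3 → write 1 carry 1
  0×2+1 = 1 → write 1
  1×2 = 2 → write 0 carry 1
  0×2+1 = 1 → write 1
  1×2 = 2 → write 0 carry 1
  1×2+1 = 3 → write 1 carry 1
  1×2+1 = 3 → write 1 carry 1
  1×2+1 = 3 → write 1 carry 1
  1×2+1 = 3 → write 1 carry 1
  0×2+1 = 1 → write 1
  1×2 = 2 → write 0 carry 1
  1×2+1 = 3 → write 1 carry 1
  1×2+1 = 3 → write 1 carry 1
  1×2+1 = 3 → write 1 carry 1
  1×2+1 = 3 → write 1 carry 1
  1×2+1 = 3 → write 1 carry 1
  0×2+1 = 1 → write 1
  0×2 = 0 → write 0
  1×2 = 2 → write 0 carry 1
  remaining carry: 1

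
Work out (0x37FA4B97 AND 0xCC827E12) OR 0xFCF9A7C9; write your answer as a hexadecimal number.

0x37FA4B97 AND 0xCC827E12 = 0x04824A12.
Then OR with 0xFCF9A7C9.

0xFCFBEFDB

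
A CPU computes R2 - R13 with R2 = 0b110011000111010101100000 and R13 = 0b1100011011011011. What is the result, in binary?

0b110010111010111010000101

Subtract column by column in base 2:
  0-1 → 1 (borrow)
  0-1-1 → 0 (borrow)
  0-0-1 → 1 (borrow)
  0-1-1 → 0 (borrow)
  0-1-1 → 0 (borrow)
  1-0-1 → 0
  1-1 → 0
  0-1 → 1 (borrow)
  1-0-1 → 0
  0-1 → 1 (borrow)
  1-1-1 → 1 (borrow)
  0-0-1 → 1 (borrow)
  1-0-1 → 0
  1-0 → 1
  1-1 → 0
  0-1 → 1 (borrow)
  0-0-1 → 1 (borrow)
  0-0-1 → 1 (borrow)
  1-0-1 → 0
  1-0 → 1
  0-0 → 0
  0-0 → 0
  1-0 → 1
  1-0 → 1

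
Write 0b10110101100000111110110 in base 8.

Group the bits in threes: 010 110 101 100 000 111 110 110 → 26540766.

0o26540766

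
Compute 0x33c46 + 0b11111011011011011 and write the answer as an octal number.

0o1231441

0x33c46 = 0o636106 in octal.
0b11111011011011011 = 0o373333 in octal.
Add column by column in base 8, right to left:
  6+3 = 1 carry 1
  0+3+1 = 4
  1+3 = 4
  6+3 = 1 carry 1
  3+7+1 = 3 carry 1
  6+3+1 = 2 carry 1
  final carry 1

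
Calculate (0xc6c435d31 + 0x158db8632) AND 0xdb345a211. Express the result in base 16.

0xd8104a201

Add column by column in base 16, right to left:
  1+2 = 3
  3+3 = 6
  d+6 = 3 carry 1
  5+8+1 = e
  3+b = e
  4+d = 1 carry 1
  c+8+1 = 5 carry 1
  6+5+1 = c
  c+1 = d
Sum = 0xdc51ee363; now AND with 0xdb345a211:
  d&d=d, c&b=8, 5&3=1, 1&4=0, e&5=4, e&a=a, 3&2=2, 6&1=0, 3&1=1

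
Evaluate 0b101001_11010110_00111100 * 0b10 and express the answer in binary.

0b10100111010110001111000

Multiply each base-2 digit by 2, carrying:
  0×2 = 0 → write 0
  0×2 = 0 → write 0
  1×2 = 2 → write 0 carry 1
  1×2+1 = 3 → write 1 carry 1
  1×2+1 = 3 → write 1 carry 1
  1×2+1 = 3 → write 1 carry 1
  0×2+1 = 1 → write 1
  0×2 = 0 → write 0
  0×2 = 0 → write 0
  1×2 = 2 → write 0 carry 1
  1×2+1 = 3 → write 1 carry 1
  0×2+1 = 1 → write 1
  1×2 = 2 → write 0 carry 1
  0×2+1 = 1 → write 1
  1×2 = 2 → write 0 carry 1
  1×2+1 = 3 → write 1 carry 1
  1×2+1 = 3 → write 1 carry 1
  0×2+1 = 1 → write 1
  0×2 = 0 → write 0
  1×2 = 2 → write 0 carry 1
  0×2+1 = 1 → write 1
  1×2 = 2 → write 0 carry 1
  remaining carry: 1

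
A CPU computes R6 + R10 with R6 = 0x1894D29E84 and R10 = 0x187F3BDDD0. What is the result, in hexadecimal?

0x31140E7C54

Add column by column in base 16, right to left:
  4+0 = 4
  8+D = 5 carry 1
  E+D+1 = C carry 1
  9+D+1 = 7 carry 1
  2+B+1 = E
  D+3 = 0 carry 1
  4+F+1 = 4 carry 1
  9+7+1 = 1 carry 1
  8+8+1 = 1 carry 1
  1+1+1 = 3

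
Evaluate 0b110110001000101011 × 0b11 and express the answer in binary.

0b10100010011010000001

Multiply each base-2 digit by 3, carrying:
  1×3 = 3 → write 1 carry 1
  1×3+1 = 4 → write 0 carry 2
  0×3+2 = 2 → write 0 carry 1
  1×3+1 = 4 → write 0 carry 2
  0×3+2 = 2 → write 0 carry 1
  1×3+1 = 4 → write 0 carry 2
  0×3+2 = 2 → write 0 carry 1
  0×3+1 = 1 → write 1
  0×3 = 0 → write 0
  1×3 = 3 → write 1 carry 1
  0×3+1 = 1 → write 1
  0×3 = 0 → write 0
  0×3 = 0 → write 0
  1×3 = 3 → write 1 carry 1
  1×3+1 = 4 → write 0 carry 2
  0×3+2 = 2 → write 0 carry 1
  1×3+1 = 4 → write 0 carry 2
  1×3+2 = 5 → write 1 carry 2
  remaining carry: 10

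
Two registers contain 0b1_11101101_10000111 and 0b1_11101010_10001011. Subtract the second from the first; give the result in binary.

0b1011111100

Subtract column by column in base 2:
  1-1 → 0
  1-1 → 0
  1-0 → 1
  0-1 → 1 (borrow)
  0-0-1 → 1 (borrow)
  0-0-1 → 1 (borrow)
  0-0-1 → 1 (borrow)
  1-1-1 → 1 (borrow)
  1-0-1 → 0
  0-1 → 1 (borrow)
  1-0-1 → 0
  1-1 → 0
  0-0 → 0
  1-1 → 0
  1-1 → 0
  1-1 → 0
  1-1 → 0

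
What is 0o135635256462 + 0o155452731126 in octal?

0o313310207610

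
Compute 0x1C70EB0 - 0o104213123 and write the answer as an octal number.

0o55374135

0x1C70EB0 = 0o161607260 in octal.
Subtract column by column in base 8:
  0-3 → 5 (borrow)
  6-2-1 → 3
  2-1 → 1
  7-3 → 4
  0-1 → 7 (borrow)
  6-2-1 → 3
  1-4 → 5 (borrow)
  6-0-1 → 5
  1-1 → 0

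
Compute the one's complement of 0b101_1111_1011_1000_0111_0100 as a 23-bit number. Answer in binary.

0b01000000100011110001011

Invert each bit: 10111111011100001110100 → 01000000100011110001011.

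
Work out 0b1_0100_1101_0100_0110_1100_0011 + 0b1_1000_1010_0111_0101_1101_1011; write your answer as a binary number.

0b10110101111011110010011110

Add column by column in base 2, right to left:
  1+1 = 0 carry 1
  1+1+1 = 1 carry 1
  0+0+1 = 1
  0+1 = 1
  0+1 = 1
  0+0 = 0
  1+1 = 0 carry 1
  1+1+1 = 1 carry 1
  0+1+1 = 0 carry 1
  1+0+1 = 0 carry 1
  1+1+1 = 1 carry 1
  0+0+1 = 1
  0+1 = 1
  0+1 = 1
  1+1 = 0 carry 1
  0+0+1 = 1
  1+0 = 1
  0+1 = 1
  1+0 = 1
  1+1 = 0 carry 1
  0+0+1 = 1
  0+0 = 0
  1+0 = 1
  0+1 = 1
  1+1 = 0 carry 1
  final carry 1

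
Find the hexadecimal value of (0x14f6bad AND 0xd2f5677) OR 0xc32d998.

0x14f6bad AND 0xd2f5677 = 0x10f4225.
Then OR with 0xc32d998.

0xd3fdbbd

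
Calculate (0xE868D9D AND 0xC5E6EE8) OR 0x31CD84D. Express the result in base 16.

0xF1EDCCD

0xE868D9D AND 0xC5E6EE8 = 0xC060C88.
Then OR with 0x31CD84D.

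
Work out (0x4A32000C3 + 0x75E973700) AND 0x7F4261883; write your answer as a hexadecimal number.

Add column by column in base 16, right to left:
  3+0 = 3
  C+0 = C
  0+7 = 7
  0+3 = 3
  0+7 = 7
  2+9 = B
  3+E = 1 carry 1
  A+5+1 = 0 carry 1
  4+7+1 = C
Sum = 0xC01B737C3; now AND with 0x7F4261883:
  C&7=4, 0&F=0, 1&4=0, B&2=2, 7&6=6, 3&1=1, 7&8=0, C&8=8, 3&3=3

0x400261083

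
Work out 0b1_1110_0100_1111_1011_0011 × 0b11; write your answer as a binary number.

0b10110101110111100011001

Multiply each base-2 digit by 3, carrying:
  1×3 = 3 → write 1 carry 1
  1×3+1 = 4 → write 0 carry 2
  0×3+2 = 2 → write 0 carry 1
  0×3+1 = 1 → write 1
  1×3 = 3 → write 1 carry 1
  1×3+1 = 4 → write 0 carry 2
  0×3+2 = 2 → write 0 carry 1
  1×3+1 = 4 → write 0 carry 2
  1×3+2 = 5 → write 1 carry 2
  1×3+2 = 5 → write 1 carry 2
  1×3+2 = 5 → write 1 carry 2
  1×3+2 = 5 → write 1 carry 2
  0×3+2 = 2 → write 0 carry 1
  0×3+1 = 1 → write 1
  1×3 = 3 → write 1 carry 1
  0×3+1 = 1 → write 1
  0×3 = 0 → write 0
  1×3 = 3 → write 1 carry 1
  1×3+1 = 4 → write 0 carry 2
  1×3+2 = 5 → write 1 carry 2
  1×3+2 = 5 → write 1 carry 2
  remaining carry: 10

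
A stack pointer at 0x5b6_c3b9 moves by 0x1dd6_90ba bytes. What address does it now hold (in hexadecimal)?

0x238d5473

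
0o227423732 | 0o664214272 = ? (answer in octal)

0o667637772

OR each oct digit independently (no carries):
  2|6=6, 2|6=6, 7|4=7, 4|2=6, 2|1=3, 3|4=7, 7|2=7, 3|7=7, 2|2=2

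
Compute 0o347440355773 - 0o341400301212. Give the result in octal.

Subtract column by column in base 8:
  3-2 → 1
  7-1 → 6
  7-2 → 5
  5-1 → 4
  5-0 → 5
  3-3 → 0
  0-0 → 0
  4-0 → 4
  4-4 → 0
  7-1 → 6
  4-4 → 0
  3-3 → 0

0o6040054561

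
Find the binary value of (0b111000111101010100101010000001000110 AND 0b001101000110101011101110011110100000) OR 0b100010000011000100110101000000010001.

0b111000111101010100101010000001000110 AND 0b001101000110101011101110011110100000 = 0b001000000100000000101010000000000000.
Then OR with 0b100010000011000100110101000000010001.

0b101010000111000100111111000000010001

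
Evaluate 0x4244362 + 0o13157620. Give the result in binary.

0x4244362 = 0b100001001000100001101100010 in binary.
0o13157620 = 0b1011001101111110010000 in binary.
Add column by column in base 2, right to left:
  0+0 = 0
  1+0 = 1
  0+0 = 0
  0+0 = 0
  0+1 = 1
  1+0 = 1
  1+0 = 1
  0+1 = 1
  1+1 = 0 carry 1
  1+1+1 = 1 carry 1
  0+1+1 = 0 carry 1
  0+1+1 = 0 carry 1
  0+1+1 = 0 carry 1
  0+0+1 = 1
  1+1 = 0 carry 1
  0+1+1 = 0 carry 1
  0+0+1 = 1
  0+0 = 0
  1+1 = 0 carry 1
  0+1+1 = 0 carry 1
  0+0+1 = 1
  1+1 = 0 carry 1
  0+0+1 = 1
  0+0 = 0
  0+0 = 0
  0+0 = 0
  1+0 = 1

0b100010100010010001011110010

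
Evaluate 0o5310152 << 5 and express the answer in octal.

5 bits is not a whole number of base-8 digits; in binary: 101011001000001101010 << 5 = 10101100100000110101000000.

0o254406500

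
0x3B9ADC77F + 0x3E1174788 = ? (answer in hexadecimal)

Add column by column in base 16, right to left:
  F+8 = 7 carry 1
  7+8+1 = 0 carry 1
  7+7+1 = F
  C+4 = 0 carry 1
  D+7+1 = 5 carry 1
  A+1+1 = C
  9+1 = A
  B+E = 9 carry 1
  3+3+1 = 7

0x79AC50F07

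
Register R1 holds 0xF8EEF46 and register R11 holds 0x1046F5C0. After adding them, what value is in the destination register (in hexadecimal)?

0x1FD5E506

Add column by column in base 16, right to left:
  6+0 = 6
  4+C = 0 carry 1
  F+5+1 = 5 carry 1
  E+F+1 = E carry 1
  E+6+1 = 5 carry 1
  8+4+1 = D
  F+0 = F
  0+1 = 1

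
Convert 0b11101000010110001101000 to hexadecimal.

Group the bits into nibbles: 0111 0100 0010 1100 0110 1000 → 742C68.

0x742C68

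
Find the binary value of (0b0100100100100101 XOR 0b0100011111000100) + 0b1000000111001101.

First 0b0100100100100101 XOR 0b0100011111000100 = 0b0000111011100001.
Add column by column in base 2, right to left:
  1+1 = 0 carry 1
  0+0+1 = 1
  0+1 = 1
  0+1 = 1
  0+0 = 0
  1+0 = 1
  1+1 = 0 carry 1
  1+1+1 = 1 carry 1
  0+1+1 = 0 carry 1
  1+0+1 = 0 carry 1
  1+0+1 = 0 carry 1
  1+0+1 = 0 carry 1
  0+0+1 = 1
  0+0 = 0
  0+0 = 0
  0+1 = 1

0b1001000010101110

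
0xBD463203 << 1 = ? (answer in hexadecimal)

1 bits is not a whole number of base-16 digits; in binary: 10111101010001100011001000000011 << 1 = 101111010100011000110010000000110.

0x17A8C6406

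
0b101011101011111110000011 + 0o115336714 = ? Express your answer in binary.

0o115336714 = 0b1001101011011110111001100 in binary.
Add column by column in base 2, right to left:
  1+0 = 1
  1+0 = 1
  0+1 = 1
  0+1 = 1
  0+0 = 0
  0+0 = 0
  0+1 = 1
  1+1 = 0 carry 1
  1+1+1 = 1 carry 1
  1+0+1 = 0 carry 1
  1+1+1 = 1 carry 1
  1+1+1 = 1 carry 1
  1+1+1 = 1 carry 1
  1+1+1 = 1 carry 1
  0+0+1 = 1
  1+1 = 0 carry 1
  0+1+1 = 0 carry 1
  1+0+1 = 0 carry 1
  1+1+1 = 1 carry 1
  1+0+1 = 0 carry 1
  0+1+1 = 0 carry 1
  1+1+1 = 1 carry 1
  0+0+1 = 1
  1+0 = 1
  0+1 = 1

0b1111001000111110101001111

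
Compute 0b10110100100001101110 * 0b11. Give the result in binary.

0b1000011101100101001010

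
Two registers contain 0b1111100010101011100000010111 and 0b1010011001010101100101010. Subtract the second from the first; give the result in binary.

Subtract column by column in base 2:
  1-0 → 1
  1-1 → 0
  1-0 → 1
  0-1 → 1 (borrow)
  1-0-1 → 0
  0-1 → 1 (borrow)
  0-0-1 → 1 (borrow)
  0-0-1 → 1 (borrow)
  0-1-1 → 0 (borrow)
  0-1-1 → 0 (borrow)
  0-0-1 → 1 (borrow)
  1-1-1 → 1 (borrow)
  1-0-1 → 0
  1-1 → 0
  0-0 → 0
  1-1 → 0
  0-0 → 0
  1-0 → 1
  0-1 → 1 (borrow)
  1-1-1 → 1 (borrow)
  0-0-1 → 1 (borrow)
  0-0-1 → 1 (borrow)
  0-1-1 → 0 (borrow)
  1-0-1 → 0
  1-1 → 0
  1-0 → 1
  1-0 → 1
  1-0 → 1

0b1110001111100000110011101101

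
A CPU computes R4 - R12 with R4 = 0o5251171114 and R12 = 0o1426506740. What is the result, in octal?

Subtract column by column in base 8:
  4-0 → 4
  1-4 → 5 (borrow)
  1-7-1 → 1 (borrow)
  1-6-1 → 2 (borrow)
  7-0-1 → 6
  1-5 → 4 (borrow)
  1-6-1 → 2 (borrow)
  5-2-1 → 2
  2-4 → 6 (borrow)
  5-1-1 → 3

0o3622462154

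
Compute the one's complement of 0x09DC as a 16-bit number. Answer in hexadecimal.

0xF623

Each hex digit d becomes F−d:
  0→F, 9→6, D→2, C→3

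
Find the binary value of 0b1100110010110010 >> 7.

Right shift by 7: drop the 7 least-significant bits.

0b110011001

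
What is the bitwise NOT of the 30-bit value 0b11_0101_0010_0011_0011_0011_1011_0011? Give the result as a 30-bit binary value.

0b001010110111001100110001001100

Invert each bit: 110101001000110011001110110011 → 001010110111001100110001001100.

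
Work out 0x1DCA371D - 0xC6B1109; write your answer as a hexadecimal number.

0x115F2614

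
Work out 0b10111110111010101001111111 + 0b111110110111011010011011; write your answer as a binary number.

0b11111101110010000100011010

Add column by column in base 2, right to left:
  1+1 = 0 carry 1
  1+1+1 = 1 carry 1
  1+0+1 = 0 carry 1
  1+1+1 = 1 carry 1
  1+1+1 = 1 carry 1
  1+0+1 = 0 carry 1
  1+0+1 = 0 carry 1
  0+1+1 = 0 carry 1
  0+0+1 = 1
  1+1 = 0 carry 1
  0+1+1 = 0 carry 1
  1+0+1 = 0 carry 1
  0+1+1 = 0 carry 1
  1+1+1 = 1 carry 1
  0+1+1 = 0 carry 1
  1+0+1 = 0 carry 1
  1+1+1 = 1 carry 1
  1+1+1 = 1 carry 1
  0+0+1 = 1
  1+1 = 0 carry 1
  1+1+1 = 1 carry 1
  1+1+1 = 1 carry 1
  1+1+1 = 1 carry 1
  1+1+1 = 1 carry 1
  0+0+1 = 1
  1+0 = 1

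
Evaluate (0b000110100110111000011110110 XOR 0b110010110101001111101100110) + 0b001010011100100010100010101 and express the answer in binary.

First 0b000110100110111000011110110 XOR 0b110010110101001111101100110 = 0b110100010011110111110010000.
Add column by column in base 2, right to left:
  0+1 = 1
  0+0 = 0
  0+1 = 1
  0+0 = 0
  1+1 = 0 carry 1
  0+0+1 = 1
  0+0 = 0
  1+0 = 1
  1+1 = 0 carry 1
  1+0+1 = 0 carry 1
  1+1+1 = 1 carry 1
  1+0+1 = 0 carry 1
  0+0+1 = 1
  1+0 = 1
  1+1 = 0 carry 1
  1+0+1 = 0 carry 1
  1+0+1 = 0 carry 1
  0+1+1 = 0 carry 1
  0+1+1 = 0 carry 1
  1+1+1 = 1 carry 1
  0+0+1 = 1
  0+0 = 0
  0+1 = 1
  1+0 = 1
  0+1 = 1
  1+0 = 1
  1+0 = 1

0b111110110000011010010100101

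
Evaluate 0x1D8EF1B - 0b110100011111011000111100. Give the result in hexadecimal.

0b110100011111011000111100 = 0xD1F63C in hexadecimal.
Subtract column by column in base 16:
  B-C → F (borrow)
  1-3-1 → D (borrow)
  F-6-1 → 8
  E-F → F (borrow)
  8-1-1 → 6
  D-D → 0
  1-0 → 1

0x106F8DF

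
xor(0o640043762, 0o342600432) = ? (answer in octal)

0o502643350

XOR each oct digit independently (no carries):
  6^3=5, 4^4=0, 0^2=2, 0^6=6, 4^0=4, 3^0=3, 7^4=3, 6^3=5, 2^2=0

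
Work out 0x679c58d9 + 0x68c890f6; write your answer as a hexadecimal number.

Add column by column in base 16, right to left:
  9+6 = f
  d+f = c carry 1
  8+0+1 = 9
  5+9 = e
  c+8 = 4 carry 1
  9+c+1 = 6 carry 1
  7+8+1 = 0 carry 1
  6+6+1 = d

0xd064e9cf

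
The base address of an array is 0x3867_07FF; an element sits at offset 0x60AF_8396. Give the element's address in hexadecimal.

0x99168B95

Add column by column in base 16, right to left:
  F+6 = 5 carry 1
  F+9+1 = 9 carry 1
  7+3+1 = B
  0+8 = 8
  7+F = 6 carry 1
  6+A+1 = 1 carry 1
  8+0+1 = 9
  3+6 = 9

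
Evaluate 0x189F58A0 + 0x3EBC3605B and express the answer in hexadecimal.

0x40462B8FB

Add column by column in base 16, right to left:
  0+B = B
  A+5 = F
  8+0 = 8
  5+6 = B
  F+3 = 2 carry 1
  9+C+1 = 6 carry 1
  8+B+1 = 4 carry 1
  1+E+1 = 0 carry 1
  0+3+1 = 4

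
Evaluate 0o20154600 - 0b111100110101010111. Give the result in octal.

0b111100110101010111 = 0o746527 in octal.
Subtract column by column in base 8:
  0-7 → 1 (borrow)
  0-2-1 → 5 (borrow)
  6-5-1 → 0
  4-6 → 6 (borrow)
  5-4-1 → 0
  1-7 → 2 (borrow)
  0-0-1 → 7 (borrow)
  2-0-1 → 1

0o17206051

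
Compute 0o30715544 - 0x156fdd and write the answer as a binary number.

0b10011100010101110000111

0o30715544 = 0b11000111001101101100100 in binary.
0x156fdd = 0b101010110111111011101 in binary.
Subtract column by column in base 2:
  0-1 → 1 (borrow)
  0-0-1 → 1 (borrow)
  1-1-1 → 1 (borrow)
  0-1-1 → 0 (borrow)
  0-1-1 → 0 (borrow)
  1-0-1 → 0
  1-1 → 0
  0-1 → 1 (borrow)
  1-1-1 → 1 (borrow)
  1-1-1 → 1 (borrow)
  0-1-1 → 0 (borrow)
  1-1-1 → 1 (borrow)
  1-0-1 → 0
  0-1 → 1 (borrow)
  0-1-1 → 0 (borrow)
  1-0-1 → 0
  1-1 → 0
  1-0 → 1
  0-1 → 1 (borrow)
  0-0-1 → 1 (borrow)
  0-1-1 → 0 (borrow)
  1-0-1 → 0
  1-0 → 1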